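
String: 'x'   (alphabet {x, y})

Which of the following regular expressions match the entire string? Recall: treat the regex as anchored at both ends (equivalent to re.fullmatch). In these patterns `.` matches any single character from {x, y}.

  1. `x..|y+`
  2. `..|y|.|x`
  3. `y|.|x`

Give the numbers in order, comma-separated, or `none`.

1 → no match
2 → match
3 → match

2, 3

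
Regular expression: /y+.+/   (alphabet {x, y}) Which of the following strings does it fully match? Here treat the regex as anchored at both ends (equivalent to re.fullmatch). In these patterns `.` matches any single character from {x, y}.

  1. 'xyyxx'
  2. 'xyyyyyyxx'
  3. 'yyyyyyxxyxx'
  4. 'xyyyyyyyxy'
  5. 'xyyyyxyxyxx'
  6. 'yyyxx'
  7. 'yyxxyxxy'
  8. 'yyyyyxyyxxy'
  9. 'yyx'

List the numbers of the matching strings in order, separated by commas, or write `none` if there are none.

3, 6, 7, 8, 9

1 → no match — must start with 'y'
2 → no match — must start with 'y'
3 → match
4 → no match — must start with 'y'
5 → no match — must start with 'y'
6 → match
7 → match
8 → match
9 → match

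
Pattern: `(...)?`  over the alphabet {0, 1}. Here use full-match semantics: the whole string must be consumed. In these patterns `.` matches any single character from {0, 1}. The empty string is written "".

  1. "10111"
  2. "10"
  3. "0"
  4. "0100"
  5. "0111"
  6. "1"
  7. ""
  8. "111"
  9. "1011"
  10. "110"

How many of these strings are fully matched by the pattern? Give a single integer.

3

1. "10111" → no match
2. "10" → no match
3. "0" → no match
4. "0100" → no match
5. "0111" → no match
6. "1" → no match
7. "" → match
8. "111" → match
9. "1011" → no match
10. "110" → match
Total matched: 3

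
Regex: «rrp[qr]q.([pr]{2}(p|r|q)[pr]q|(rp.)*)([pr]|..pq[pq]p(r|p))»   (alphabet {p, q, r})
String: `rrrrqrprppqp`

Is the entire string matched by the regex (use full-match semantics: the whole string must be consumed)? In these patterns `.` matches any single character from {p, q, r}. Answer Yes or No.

No

Every match must start with `rrp`, but `rrrrqrprppqp` does not.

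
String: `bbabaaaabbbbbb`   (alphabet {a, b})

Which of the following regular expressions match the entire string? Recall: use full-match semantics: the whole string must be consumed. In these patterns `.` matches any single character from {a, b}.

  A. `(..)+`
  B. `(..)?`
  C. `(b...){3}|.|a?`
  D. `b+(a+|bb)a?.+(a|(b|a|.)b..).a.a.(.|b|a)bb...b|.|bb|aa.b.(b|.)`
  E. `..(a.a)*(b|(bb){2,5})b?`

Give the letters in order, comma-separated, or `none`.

A → match
B → no match
C → no match
D → no match
E → match

A, E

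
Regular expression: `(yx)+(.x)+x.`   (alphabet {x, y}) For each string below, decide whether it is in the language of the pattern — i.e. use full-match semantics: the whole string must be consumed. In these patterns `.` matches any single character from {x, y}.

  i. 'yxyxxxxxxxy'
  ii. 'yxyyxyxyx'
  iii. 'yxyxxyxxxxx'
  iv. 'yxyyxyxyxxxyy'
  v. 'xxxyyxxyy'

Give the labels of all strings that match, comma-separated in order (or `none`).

i → no match
ii → no match
iii → no match
iv → no match
v → no match — must start with 'yx'

none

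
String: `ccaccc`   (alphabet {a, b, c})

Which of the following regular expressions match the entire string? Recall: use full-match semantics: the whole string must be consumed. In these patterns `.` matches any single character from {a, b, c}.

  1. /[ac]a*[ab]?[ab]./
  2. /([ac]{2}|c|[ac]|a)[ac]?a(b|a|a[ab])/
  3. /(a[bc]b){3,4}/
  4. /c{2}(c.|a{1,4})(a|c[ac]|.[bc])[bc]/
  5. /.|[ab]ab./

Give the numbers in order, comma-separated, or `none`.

4

1 → no match
2 → no match
3 → no match — must start with `a`
4 → match
5 → no match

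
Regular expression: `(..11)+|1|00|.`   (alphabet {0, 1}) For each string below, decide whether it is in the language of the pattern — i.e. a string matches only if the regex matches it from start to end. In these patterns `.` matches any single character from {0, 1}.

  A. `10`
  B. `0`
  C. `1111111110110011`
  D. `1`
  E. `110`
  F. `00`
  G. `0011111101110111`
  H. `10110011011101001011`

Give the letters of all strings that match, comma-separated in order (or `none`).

B, C, D, F, G

A → no match
B → match
C → match
D → match
E → no match
F → match
G → match
H → no match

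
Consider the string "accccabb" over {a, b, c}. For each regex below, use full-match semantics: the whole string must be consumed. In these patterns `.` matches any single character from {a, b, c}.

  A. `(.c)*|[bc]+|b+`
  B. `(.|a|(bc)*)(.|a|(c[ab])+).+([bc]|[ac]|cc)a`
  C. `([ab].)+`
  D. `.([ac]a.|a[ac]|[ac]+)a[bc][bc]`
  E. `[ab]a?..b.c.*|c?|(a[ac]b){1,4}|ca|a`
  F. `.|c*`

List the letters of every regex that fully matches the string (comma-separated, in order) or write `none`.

D

A → no match
B → no match — must end with "a"
C → no match
D → match
E → no match
F → no match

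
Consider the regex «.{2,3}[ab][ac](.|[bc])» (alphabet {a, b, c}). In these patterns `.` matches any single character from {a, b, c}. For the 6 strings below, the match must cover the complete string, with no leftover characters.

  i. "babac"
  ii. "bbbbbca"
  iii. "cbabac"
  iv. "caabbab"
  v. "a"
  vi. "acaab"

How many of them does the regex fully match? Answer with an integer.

i → match
ii → no match
iii → match
iv → no match
v → no match
vi → match
Total matched: 3

3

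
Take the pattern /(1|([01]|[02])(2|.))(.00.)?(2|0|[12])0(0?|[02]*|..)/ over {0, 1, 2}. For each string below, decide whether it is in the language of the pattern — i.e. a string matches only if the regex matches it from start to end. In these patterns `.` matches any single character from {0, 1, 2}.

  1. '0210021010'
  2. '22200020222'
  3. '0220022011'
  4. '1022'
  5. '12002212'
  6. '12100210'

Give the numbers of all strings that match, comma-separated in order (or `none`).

1 → match
2 → match
3 → match
4 → no match
5 → no match
6 → match

1, 2, 3, 6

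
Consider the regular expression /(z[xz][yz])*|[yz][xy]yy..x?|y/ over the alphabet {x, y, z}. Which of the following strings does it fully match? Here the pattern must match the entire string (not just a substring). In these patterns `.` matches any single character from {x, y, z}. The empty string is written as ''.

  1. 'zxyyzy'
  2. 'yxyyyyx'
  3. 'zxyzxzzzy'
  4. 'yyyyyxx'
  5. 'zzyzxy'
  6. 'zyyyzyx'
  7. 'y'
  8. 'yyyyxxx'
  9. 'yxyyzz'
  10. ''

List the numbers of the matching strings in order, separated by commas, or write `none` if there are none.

1. 'zxyyzy' → match
2. 'yxyyyyx' → match
3. 'zxyzxzzzy' → match
4. 'yyyyyxx' → match
5. 'zzyzxy' → match
6. 'zyyyzyx' → match
7. 'y' → match
8. 'yyyyxxx' → match
9. 'yxyyzz' → match
10. '' → match

1, 2, 3, 4, 5, 6, 7, 8, 9, 10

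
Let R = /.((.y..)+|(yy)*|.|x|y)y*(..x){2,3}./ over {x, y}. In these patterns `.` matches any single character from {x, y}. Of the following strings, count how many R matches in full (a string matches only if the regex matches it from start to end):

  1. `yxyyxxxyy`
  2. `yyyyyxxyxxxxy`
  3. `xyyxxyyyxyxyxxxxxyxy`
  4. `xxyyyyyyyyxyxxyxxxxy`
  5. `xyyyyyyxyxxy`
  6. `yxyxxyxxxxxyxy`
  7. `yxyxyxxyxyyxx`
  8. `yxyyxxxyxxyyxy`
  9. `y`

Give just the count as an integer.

1 → no match
2 → match
3 → match
4 → match
5 → match
6 → no match
7 → match
8 → match
9 → no match
Total matched: 6

6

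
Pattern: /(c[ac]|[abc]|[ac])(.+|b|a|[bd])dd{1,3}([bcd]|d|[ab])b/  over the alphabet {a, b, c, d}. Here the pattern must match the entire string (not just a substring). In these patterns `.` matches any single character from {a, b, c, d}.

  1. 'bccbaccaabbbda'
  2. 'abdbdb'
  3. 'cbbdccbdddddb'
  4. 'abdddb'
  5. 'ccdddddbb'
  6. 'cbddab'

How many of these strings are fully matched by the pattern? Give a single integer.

1 → no match — must end with 'b'
2 → no match
3 → match
4 → match
5 → match
6 → match
Total matched: 4

4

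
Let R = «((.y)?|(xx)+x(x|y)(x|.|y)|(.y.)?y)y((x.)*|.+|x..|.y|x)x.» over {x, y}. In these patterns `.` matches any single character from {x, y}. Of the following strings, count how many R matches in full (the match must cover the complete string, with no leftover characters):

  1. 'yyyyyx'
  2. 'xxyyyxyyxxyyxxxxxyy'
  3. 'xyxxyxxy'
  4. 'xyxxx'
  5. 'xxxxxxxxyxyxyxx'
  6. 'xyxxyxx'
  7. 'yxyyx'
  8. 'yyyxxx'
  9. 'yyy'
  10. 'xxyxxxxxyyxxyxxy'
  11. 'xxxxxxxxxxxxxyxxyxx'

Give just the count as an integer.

2

1 → no match
2 → no match
3 → no match
4 → no match
5 → no match
6 → no match
7 → no match
8 → match
9 → no match
10 → no match
11 → match
Total matched: 2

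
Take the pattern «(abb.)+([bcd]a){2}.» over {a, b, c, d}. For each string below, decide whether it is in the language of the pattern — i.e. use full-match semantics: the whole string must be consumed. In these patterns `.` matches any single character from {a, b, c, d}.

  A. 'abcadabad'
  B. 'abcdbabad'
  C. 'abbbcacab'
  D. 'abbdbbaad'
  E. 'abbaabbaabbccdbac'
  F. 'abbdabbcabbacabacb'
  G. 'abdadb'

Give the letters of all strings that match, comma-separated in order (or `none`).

C

A → no match — must start with 'abb'
B → no match — must start with 'abb'
C → match
D → no match
E → no match
F → no match
G → no match — must start with 'abb'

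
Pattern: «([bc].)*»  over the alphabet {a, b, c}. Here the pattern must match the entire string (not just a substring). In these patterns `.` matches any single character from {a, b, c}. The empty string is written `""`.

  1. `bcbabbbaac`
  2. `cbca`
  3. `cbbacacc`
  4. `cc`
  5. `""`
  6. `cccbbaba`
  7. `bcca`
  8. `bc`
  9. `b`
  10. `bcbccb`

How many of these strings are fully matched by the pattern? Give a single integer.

8

1. `bcbabbbaac` → no match
2. `cbca` → match
3. `cbbacacc` → match
4. `cc` → match
5. `""` → match
6. `cccbbaba` → match
7. `bcca` → match
8. `bc` → match
9. `b` → no match
10. `bcbccb` → match
Total matched: 8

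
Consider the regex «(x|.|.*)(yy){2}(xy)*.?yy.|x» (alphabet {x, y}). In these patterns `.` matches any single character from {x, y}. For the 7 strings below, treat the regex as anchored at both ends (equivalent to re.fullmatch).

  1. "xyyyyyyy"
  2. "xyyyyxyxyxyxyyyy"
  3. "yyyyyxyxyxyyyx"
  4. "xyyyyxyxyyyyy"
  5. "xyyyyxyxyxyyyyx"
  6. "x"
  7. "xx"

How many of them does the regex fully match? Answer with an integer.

6

1 → match
2 → match
3 → match
4 → match
5 → match
6 → match
7 → no match
Total matched: 6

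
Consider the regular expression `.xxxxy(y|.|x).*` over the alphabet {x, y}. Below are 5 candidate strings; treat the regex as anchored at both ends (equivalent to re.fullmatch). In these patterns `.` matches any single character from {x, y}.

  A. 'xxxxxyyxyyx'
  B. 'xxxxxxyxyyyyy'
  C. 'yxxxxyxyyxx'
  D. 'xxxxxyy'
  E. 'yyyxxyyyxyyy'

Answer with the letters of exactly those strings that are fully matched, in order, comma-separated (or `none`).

A, C, D

A → match
B → no match
C → match
D → match
E → no match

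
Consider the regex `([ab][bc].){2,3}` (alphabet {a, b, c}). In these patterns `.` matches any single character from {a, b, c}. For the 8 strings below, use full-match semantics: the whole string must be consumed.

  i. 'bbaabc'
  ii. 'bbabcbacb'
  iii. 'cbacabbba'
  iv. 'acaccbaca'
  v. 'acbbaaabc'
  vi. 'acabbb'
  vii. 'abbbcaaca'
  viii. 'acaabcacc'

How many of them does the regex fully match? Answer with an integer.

5

i → match
ii → match
iii → no match
iv → no match
v → no match
vi → match
vii → match
viii → match
Total matched: 5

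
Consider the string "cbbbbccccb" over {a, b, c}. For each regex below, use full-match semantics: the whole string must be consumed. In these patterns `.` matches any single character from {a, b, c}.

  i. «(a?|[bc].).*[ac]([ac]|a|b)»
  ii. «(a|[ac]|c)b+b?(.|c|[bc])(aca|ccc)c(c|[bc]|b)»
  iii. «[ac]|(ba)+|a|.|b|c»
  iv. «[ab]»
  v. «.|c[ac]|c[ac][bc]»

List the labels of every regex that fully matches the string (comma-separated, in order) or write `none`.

i, ii

i → match
ii → match
iii → no match
iv → no match
v → no match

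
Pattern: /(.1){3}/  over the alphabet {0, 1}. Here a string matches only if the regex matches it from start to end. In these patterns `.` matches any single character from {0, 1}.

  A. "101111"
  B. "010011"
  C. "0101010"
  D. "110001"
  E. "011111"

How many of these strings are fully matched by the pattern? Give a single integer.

A → no match
B → no match
C → no match — must end with "1"
D → no match
E → match
Total matched: 1

1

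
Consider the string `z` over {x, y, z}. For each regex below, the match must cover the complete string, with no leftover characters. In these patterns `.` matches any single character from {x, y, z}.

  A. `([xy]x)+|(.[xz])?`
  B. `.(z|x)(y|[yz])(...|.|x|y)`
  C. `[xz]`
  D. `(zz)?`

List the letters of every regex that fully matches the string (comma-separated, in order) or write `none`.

C

A → no match
B → no match
C → match
D → no match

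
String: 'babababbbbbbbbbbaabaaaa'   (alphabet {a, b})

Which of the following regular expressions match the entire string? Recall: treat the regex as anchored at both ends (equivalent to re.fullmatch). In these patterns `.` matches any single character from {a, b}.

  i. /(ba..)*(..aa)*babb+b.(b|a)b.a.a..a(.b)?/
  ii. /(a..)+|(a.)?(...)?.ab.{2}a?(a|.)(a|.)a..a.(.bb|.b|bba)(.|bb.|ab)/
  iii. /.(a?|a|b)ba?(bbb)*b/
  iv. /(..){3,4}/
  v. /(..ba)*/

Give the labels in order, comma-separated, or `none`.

i → match
ii → no match
iii → no match — must end with 'b'
iv → no match
v → no match

i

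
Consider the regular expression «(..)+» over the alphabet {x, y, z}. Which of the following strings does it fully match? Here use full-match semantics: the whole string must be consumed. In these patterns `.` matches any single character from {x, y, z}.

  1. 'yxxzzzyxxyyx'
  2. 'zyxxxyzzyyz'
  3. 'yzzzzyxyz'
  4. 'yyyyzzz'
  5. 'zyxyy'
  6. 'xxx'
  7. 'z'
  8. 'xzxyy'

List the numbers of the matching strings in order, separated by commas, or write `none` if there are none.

1

1. 'yxxzzzyxxyyx' → match
2. 'zyxxxyzzyyz' → no match
3. 'yzzzzyxyz' → no match
4. 'yyyyzzz' → no match
5. 'zyxyy' → no match
6. 'xxx' → no match
7. 'z' → no match
8. 'xzxyy' → no match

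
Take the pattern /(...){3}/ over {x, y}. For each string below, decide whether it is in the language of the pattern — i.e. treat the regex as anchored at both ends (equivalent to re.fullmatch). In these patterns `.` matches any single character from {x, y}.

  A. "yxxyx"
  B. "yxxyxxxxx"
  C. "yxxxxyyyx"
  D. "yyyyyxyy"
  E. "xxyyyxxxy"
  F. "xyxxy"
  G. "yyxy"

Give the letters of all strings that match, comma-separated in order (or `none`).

A → no match
B → match
C → match
D → no match
E → match
F → no match
G → no match

B, C, E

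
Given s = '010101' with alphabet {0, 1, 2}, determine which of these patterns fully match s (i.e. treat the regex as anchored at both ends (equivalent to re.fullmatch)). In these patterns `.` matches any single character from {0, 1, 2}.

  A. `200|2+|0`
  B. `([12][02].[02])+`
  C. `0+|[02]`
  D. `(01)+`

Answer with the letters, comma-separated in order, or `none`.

D

A → no match
B → no match
C → no match
D → match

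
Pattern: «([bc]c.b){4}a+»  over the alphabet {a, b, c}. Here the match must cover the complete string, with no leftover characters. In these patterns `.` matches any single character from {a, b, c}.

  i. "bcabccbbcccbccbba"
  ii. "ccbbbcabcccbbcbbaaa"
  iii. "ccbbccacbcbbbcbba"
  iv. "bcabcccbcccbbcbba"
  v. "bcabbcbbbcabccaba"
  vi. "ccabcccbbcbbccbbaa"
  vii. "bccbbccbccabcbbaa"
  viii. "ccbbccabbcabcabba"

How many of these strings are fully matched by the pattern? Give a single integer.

i → match
ii → match
iii → no match
iv → match
v → match
vi → match
vii → no match
viii → no match
Total matched: 5

5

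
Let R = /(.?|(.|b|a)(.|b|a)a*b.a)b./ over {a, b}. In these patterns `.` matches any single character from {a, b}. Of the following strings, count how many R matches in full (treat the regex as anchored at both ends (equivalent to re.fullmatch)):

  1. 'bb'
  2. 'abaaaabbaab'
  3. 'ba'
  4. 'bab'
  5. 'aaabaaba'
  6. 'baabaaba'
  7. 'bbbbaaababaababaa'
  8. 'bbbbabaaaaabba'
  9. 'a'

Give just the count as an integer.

1. 'bb' → match
2. 'abaaaabbaab' → no match
3. 'ba' → match
4. 'bab' → no match
5. 'aaabaaba' → match
6. 'baabaaba' → match
7 → no match
8 → no match
9. 'a' → no match
Total matched: 4

4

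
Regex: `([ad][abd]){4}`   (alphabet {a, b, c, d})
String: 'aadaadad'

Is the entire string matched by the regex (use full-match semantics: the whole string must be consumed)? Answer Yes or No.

Yes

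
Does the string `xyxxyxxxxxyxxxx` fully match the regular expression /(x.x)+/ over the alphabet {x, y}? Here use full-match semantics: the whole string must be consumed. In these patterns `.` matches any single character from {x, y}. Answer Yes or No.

Yes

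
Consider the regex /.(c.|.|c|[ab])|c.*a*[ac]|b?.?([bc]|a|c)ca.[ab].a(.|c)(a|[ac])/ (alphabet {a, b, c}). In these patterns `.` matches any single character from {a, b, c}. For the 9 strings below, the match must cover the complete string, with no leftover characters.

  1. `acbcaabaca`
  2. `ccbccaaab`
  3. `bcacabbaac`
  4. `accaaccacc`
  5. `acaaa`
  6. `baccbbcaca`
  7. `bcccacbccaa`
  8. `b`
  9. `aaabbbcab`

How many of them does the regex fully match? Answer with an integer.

0

1. `acbcaabaca` → no match
2. `ccbccaaab` → no match
3. `bcacabbaac` → no match
4. `accaaccacc` → no match
5. `acaaa` → no match
6. `baccbbcaca` → no match
7. `bcccacbccaa` → no match
8. `b` → no match
9. `aaabbbcab` → no match
Total matched: 0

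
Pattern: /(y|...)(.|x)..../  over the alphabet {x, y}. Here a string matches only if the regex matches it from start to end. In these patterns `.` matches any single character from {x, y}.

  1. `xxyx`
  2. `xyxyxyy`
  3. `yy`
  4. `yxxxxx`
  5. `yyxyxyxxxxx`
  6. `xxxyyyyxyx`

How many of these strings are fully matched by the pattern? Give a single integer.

1 → no match
2 → no match
3 → no match
4 → match
5 → no match
6 → no match
Total matched: 1

1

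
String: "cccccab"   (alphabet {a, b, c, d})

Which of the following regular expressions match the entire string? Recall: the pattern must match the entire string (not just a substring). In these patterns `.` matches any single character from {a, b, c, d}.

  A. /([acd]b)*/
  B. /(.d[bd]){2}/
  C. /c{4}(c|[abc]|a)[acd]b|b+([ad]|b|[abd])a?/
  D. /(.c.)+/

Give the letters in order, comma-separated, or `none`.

A → no match
B → no match
C → match
D → no match

C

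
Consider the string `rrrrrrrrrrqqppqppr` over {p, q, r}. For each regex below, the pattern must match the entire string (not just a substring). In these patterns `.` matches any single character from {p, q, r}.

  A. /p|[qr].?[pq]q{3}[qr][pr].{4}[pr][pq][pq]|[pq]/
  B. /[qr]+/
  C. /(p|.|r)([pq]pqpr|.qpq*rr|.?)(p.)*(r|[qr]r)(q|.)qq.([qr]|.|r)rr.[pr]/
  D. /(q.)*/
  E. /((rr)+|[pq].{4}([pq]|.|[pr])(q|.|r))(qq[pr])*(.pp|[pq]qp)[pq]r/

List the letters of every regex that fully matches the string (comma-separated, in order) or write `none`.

E

A → no match
B → no match
C → no match
D → no match
E → match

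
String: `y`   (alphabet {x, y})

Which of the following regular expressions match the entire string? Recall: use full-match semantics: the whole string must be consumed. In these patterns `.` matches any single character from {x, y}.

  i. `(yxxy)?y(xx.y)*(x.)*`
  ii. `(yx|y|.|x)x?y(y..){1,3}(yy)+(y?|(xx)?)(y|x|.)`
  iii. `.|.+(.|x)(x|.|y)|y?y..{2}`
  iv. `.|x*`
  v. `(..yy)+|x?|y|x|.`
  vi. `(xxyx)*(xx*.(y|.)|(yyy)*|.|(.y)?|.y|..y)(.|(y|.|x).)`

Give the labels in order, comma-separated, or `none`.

i → match
ii → no match
iii → match
iv → match
v → match
vi → match

i, iii, iv, v, vi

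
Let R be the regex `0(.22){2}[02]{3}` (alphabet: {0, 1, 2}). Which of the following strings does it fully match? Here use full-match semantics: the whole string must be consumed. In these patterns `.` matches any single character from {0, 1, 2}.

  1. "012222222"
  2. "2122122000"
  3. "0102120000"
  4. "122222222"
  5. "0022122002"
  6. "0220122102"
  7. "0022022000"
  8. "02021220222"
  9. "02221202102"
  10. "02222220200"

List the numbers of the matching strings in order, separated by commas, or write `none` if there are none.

1 → no match
2 → no match — must start with "0"
3 → no match
4 → no match — must start with "0"
5 → match
6 → no match
7 → match
8 → no match
9 → no match
10 → no match

5, 7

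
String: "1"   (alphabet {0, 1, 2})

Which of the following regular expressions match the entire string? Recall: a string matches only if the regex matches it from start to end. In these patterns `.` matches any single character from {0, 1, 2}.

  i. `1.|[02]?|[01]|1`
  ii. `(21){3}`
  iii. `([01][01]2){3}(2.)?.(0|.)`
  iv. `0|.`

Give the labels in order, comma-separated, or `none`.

i → match
ii → no match — must start with "21"
iii → no match
iv → match

i, iv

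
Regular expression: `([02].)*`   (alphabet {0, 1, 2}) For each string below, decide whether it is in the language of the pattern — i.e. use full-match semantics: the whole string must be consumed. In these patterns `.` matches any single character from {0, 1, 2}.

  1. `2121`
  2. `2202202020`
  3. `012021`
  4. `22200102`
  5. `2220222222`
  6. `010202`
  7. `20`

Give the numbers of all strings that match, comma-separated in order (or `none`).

1, 2, 3, 4, 5, 6, 7

1 → match
2 → match
3 → match
4 → match
5 → match
6 → match
7 → match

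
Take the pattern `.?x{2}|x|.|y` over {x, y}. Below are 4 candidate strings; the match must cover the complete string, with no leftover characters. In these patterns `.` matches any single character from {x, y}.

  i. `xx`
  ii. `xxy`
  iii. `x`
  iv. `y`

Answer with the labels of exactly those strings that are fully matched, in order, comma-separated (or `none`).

i → match
ii → no match
iii → match
iv → match

i, iii, iv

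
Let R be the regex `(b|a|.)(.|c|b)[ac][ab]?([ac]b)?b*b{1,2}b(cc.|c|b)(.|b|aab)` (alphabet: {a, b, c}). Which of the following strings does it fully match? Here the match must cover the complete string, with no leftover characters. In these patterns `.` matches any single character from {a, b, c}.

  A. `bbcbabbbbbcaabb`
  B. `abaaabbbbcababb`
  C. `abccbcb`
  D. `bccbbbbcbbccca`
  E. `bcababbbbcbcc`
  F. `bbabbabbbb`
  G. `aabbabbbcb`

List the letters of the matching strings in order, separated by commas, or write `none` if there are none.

A → no match
B → no match
C → no match
D → no match
E → no match
F → no match
G → no match

none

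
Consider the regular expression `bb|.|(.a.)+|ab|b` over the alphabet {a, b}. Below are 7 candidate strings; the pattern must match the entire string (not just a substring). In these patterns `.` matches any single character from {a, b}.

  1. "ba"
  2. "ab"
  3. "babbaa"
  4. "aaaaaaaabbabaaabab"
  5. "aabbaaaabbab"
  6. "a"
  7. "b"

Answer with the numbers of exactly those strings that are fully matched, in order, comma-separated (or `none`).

2, 3, 4, 5, 6, 7

1 → no match
2 → match
3 → match
4 → match
5 → match
6 → match
7 → match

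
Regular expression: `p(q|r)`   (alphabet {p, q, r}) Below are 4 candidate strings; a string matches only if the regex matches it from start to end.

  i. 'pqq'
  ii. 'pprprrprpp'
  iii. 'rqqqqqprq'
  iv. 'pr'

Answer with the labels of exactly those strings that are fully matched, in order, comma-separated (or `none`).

i → no match
ii → no match
iii → no match — must start with 'p'
iv → match

iv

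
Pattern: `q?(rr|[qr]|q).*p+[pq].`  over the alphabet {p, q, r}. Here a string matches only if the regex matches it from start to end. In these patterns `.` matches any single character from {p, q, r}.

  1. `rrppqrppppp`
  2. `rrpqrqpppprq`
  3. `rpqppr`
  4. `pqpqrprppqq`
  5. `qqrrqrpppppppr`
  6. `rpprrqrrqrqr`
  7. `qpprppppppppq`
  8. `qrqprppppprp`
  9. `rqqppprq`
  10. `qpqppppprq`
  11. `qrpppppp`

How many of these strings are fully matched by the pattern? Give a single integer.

1 → match
2 → no match
3 → match
4 → no match
5 → match
6 → no match
7 → match
8 → no match
9 → no match
10 → no match
11 → match
Total matched: 5

5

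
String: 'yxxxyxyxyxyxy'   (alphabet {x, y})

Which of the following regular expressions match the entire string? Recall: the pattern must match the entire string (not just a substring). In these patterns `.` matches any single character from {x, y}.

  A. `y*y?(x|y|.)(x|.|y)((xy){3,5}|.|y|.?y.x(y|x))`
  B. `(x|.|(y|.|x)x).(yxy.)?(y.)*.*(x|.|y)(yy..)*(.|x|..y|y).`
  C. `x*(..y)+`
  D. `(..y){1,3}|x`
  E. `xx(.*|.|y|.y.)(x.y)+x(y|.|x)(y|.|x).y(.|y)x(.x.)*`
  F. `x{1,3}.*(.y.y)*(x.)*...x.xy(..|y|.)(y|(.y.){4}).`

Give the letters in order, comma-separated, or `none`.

A, B

A → match
B → match
C → no match
D → no match
E → no match — must start with 'xx'
F → no match — must start with 'x'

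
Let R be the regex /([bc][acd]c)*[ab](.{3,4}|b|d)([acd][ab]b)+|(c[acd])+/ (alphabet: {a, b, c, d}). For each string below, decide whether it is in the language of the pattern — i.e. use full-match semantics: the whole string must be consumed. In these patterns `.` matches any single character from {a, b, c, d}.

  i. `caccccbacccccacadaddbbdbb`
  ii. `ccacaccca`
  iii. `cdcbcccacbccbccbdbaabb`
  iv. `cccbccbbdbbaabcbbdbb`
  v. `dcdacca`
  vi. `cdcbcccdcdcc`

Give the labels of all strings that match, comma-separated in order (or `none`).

i → match
ii. `ccacaccca` → no match
iii → match
iv → match
v. `dcdacca` → no match
vi. `cdcbcccdcdcc` → no match

i, iii, iv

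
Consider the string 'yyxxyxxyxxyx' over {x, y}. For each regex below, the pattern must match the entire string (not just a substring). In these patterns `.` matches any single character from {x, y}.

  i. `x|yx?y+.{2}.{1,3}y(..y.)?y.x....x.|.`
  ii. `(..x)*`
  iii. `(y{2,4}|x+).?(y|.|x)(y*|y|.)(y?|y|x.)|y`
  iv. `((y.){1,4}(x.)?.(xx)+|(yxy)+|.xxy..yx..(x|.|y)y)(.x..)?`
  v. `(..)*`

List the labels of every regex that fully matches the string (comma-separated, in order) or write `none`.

i → no match
ii → match
iii → no match
iv → no match
v → match

ii, v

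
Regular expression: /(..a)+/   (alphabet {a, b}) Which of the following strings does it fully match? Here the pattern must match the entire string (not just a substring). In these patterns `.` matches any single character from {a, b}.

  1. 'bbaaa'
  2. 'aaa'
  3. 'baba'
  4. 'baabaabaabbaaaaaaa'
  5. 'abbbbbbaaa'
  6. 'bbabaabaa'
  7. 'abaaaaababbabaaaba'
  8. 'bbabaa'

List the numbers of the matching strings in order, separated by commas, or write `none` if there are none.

2, 4, 6, 7, 8

1 → no match
2 → match
3 → no match
4 → match
5 → no match
6 → match
7 → match
8 → match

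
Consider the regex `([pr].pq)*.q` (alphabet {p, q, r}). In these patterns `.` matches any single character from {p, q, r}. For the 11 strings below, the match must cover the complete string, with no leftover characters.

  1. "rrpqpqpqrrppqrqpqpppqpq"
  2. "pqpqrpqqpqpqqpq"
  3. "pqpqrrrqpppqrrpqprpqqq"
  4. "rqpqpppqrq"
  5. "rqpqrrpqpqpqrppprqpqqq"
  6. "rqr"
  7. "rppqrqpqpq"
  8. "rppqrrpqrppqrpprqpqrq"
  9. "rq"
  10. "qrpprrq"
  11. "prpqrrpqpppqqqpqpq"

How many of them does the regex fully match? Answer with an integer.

3

1 → no match
2 → no match
3 → no match
4 → match
5 → no match
6 → no match — must end with "q"
7 → match
8 → no match
9 → match
10 → no match
11 → no match
Total matched: 3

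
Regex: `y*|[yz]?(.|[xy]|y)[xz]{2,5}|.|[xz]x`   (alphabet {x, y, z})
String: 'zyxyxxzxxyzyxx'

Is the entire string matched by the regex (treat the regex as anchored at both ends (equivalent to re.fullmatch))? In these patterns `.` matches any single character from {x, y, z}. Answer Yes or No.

No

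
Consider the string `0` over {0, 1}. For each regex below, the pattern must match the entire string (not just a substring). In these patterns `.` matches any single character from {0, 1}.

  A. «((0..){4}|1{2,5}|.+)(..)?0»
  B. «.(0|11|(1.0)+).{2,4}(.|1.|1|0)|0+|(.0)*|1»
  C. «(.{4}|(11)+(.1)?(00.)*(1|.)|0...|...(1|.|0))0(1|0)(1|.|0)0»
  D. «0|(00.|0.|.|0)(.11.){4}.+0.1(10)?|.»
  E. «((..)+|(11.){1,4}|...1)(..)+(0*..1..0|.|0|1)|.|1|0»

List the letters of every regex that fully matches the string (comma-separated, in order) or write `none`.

A → no match
B → match
C → no match
D → match
E → match

B, D, E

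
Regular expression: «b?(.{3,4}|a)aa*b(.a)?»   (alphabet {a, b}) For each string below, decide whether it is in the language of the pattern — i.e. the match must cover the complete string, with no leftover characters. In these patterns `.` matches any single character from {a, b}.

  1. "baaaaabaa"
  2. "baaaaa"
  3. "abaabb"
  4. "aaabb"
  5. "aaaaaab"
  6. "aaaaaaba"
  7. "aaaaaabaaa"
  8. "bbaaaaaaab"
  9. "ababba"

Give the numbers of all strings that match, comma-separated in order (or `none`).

1, 5, 8

1 → match
2 → no match
3 → no match
4 → no match
5 → match
6 → no match
7 → no match
8 → match
9 → no match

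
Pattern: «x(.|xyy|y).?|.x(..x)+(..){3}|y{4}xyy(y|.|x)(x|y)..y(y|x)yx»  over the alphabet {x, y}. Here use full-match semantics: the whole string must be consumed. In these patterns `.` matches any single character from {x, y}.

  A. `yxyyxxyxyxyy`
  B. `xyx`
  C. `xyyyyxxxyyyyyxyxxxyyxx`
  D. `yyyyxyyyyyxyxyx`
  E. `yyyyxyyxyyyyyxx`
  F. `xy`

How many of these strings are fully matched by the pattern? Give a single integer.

A → no match
B → match
C → no match
D → match
E → no match
F → match
Total matched: 3

3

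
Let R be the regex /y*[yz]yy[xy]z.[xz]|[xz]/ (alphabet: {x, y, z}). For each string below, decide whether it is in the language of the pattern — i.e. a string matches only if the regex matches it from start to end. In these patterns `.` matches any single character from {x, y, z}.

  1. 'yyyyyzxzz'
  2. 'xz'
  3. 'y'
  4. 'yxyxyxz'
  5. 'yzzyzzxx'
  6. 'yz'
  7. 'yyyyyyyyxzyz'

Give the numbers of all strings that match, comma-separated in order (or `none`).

7

1 → no match
2 → no match
3 → no match
4 → no match
5 → no match
6 → no match
7 → match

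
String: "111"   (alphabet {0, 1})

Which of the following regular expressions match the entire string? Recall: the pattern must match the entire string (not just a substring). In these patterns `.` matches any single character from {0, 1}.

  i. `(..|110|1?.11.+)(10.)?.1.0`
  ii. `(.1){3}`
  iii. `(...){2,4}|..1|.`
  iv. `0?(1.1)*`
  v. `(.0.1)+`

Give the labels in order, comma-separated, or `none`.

i → no match — must end with "0"
ii → no match
iii → match
iv → match
v → no match

iii, iv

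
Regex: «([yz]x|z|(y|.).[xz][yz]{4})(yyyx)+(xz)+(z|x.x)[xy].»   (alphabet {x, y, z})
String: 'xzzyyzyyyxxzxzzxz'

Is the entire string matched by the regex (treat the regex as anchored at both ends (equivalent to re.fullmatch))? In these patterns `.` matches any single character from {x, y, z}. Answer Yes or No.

No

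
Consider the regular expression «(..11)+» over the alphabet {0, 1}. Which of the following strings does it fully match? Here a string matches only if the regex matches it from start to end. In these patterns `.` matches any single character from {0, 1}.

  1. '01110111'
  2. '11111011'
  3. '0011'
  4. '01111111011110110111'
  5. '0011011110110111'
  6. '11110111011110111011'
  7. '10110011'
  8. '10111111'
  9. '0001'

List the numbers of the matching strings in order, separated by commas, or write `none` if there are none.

1, 2, 3, 4, 5, 6, 7, 8

1 → match
2 → match
3 → match
4 → match
5 → match
6 → match
7 → match
8 → match
9 → no match — must end with '11'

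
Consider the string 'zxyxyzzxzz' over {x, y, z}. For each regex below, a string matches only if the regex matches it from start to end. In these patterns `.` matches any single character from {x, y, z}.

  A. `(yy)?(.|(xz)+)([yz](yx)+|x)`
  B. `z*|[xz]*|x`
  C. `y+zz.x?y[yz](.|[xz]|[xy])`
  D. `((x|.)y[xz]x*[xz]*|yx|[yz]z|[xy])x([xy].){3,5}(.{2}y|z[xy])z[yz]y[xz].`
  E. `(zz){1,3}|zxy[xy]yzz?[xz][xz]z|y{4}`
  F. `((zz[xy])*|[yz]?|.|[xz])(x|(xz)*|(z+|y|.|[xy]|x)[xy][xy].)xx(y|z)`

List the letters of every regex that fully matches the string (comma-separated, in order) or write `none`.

E

A → no match
B → no match
C → no match — must start with 'y'
D → no match
E → match
F → no match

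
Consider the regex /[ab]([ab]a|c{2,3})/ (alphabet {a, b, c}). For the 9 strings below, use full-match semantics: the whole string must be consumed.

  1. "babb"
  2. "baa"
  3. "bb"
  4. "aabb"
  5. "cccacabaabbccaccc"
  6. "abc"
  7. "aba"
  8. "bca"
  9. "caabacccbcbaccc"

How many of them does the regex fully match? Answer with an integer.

2

1 → no match
2 → match
3 → no match
4 → no match
5 → no match
6 → no match
7 → match
8 → no match
9 → no match
Total matched: 2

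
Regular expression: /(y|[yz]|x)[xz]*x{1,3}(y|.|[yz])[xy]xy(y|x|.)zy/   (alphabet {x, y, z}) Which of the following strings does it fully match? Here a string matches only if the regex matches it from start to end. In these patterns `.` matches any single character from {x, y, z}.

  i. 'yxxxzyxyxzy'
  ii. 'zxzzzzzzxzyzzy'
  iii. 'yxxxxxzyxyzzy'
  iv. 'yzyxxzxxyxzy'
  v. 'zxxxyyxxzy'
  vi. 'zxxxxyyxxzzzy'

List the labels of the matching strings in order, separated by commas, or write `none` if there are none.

i, iii

i. 'yxxxzyxyxzy' → match
ii → no match
iii → match
iv. 'yzyxxzxxyxzy' → no match
v. 'zxxxyyxxzy' → no match
vi → no match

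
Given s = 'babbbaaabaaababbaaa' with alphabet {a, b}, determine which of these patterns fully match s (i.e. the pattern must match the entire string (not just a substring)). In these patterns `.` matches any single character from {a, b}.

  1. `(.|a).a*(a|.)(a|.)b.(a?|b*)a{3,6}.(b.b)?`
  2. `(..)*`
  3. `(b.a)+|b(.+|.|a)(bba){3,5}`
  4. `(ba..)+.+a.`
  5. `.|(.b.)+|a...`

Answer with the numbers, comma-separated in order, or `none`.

1 → no match
2 → no match
3 → no match
4 → match
5 → no match

4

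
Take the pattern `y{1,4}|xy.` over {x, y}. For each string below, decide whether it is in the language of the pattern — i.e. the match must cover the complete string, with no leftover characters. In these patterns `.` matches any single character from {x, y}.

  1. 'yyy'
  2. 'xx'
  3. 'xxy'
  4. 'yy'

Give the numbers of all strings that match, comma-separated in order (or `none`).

1, 4

1 → match
2 → no match
3 → no match
4 → match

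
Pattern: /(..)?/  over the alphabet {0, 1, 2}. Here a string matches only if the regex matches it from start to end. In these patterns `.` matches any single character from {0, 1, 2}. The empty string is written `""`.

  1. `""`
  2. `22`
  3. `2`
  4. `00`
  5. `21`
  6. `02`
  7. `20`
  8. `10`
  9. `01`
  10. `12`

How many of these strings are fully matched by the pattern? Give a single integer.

1 → match
2 → match
3 → no match
4 → match
5 → match
6 → match
7 → match
8 → match
9 → match
10 → match
Total matched: 9

9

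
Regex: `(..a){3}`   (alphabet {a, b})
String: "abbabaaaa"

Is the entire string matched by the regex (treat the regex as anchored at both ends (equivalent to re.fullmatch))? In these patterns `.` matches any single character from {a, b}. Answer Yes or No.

No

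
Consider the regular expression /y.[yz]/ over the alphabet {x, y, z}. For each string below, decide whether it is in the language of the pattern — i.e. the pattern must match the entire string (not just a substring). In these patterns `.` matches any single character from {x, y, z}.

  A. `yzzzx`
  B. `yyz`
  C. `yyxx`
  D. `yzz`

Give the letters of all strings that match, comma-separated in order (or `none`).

A → no match
B → match
C → no match
D → match

B, D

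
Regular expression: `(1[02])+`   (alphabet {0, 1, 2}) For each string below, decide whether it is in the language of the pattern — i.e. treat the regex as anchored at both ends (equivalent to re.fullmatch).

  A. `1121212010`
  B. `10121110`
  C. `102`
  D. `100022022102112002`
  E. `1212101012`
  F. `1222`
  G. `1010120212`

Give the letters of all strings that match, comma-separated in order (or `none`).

A → no match
B → no match
C → no match
D → no match
E → match
F → no match
G → no match

E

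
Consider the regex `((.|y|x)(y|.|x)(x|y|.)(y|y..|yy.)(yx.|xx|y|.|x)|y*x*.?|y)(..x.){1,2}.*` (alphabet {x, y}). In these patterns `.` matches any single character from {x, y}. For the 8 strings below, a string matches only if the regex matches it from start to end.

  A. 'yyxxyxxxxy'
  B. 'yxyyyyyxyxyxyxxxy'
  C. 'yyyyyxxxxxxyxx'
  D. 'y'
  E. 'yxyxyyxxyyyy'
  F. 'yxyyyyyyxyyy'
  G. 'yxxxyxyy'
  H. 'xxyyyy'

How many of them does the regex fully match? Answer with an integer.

A. 'yyxxyxxxxy' → match
B → match
C → match
D. 'y' → no match
E. 'yxyxyyxxyyyy' → match
F. 'yxyyyyyyxyyy' → no match
G. 'yxxxyxyy' → match
H. 'xxyyyy' → no match
Total matched: 5

5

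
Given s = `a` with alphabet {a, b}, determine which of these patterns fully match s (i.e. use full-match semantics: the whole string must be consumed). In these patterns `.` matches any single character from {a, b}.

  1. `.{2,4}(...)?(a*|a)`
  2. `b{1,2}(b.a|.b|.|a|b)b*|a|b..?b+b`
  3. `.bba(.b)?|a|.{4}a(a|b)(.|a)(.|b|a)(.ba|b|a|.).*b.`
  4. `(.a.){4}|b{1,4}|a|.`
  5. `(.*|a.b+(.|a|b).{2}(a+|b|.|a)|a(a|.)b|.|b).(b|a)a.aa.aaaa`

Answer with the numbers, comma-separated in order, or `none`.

2, 3, 4

1 → no match
2 → match
3 → match
4 → match
5 → no match — must end with `aaaa`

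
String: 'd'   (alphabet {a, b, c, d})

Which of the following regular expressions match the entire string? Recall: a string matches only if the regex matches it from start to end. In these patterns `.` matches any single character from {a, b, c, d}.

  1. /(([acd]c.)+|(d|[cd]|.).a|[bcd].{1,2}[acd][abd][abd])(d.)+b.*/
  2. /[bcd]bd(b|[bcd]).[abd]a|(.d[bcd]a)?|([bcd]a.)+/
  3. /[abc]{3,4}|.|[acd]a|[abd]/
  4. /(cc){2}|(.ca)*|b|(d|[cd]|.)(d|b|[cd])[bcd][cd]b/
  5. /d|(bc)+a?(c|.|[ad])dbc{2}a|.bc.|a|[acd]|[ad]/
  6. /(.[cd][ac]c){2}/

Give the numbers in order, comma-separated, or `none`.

1 → no match
2 → no match
3 → match
4 → no match
5 → match
6 → no match — must end with 'c'

3, 5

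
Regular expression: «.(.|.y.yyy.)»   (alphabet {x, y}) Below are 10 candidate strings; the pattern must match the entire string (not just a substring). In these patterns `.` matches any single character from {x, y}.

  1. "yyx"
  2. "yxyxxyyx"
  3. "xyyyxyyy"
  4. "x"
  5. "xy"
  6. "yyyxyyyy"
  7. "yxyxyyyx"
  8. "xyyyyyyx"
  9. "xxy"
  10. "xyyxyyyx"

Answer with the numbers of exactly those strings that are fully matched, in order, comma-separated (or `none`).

5, 6, 7, 8, 10

1 → no match
2 → no match
3 → no match
4 → no match
5 → match
6 → match
7 → match
8 → match
9 → no match
10 → match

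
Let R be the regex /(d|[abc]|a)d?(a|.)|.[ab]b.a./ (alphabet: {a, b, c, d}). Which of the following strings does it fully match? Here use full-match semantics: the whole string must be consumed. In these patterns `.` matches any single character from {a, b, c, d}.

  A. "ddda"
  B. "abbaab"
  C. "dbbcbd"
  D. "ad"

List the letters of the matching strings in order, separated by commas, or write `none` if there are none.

A → no match
B → match
C → no match
D → match

B, D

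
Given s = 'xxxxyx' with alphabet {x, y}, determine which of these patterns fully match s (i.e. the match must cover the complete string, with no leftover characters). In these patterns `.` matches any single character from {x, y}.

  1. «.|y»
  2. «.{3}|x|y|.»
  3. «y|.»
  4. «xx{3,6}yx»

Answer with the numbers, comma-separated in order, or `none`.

4

1 → no match
2 → no match
3 → no match
4 → match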